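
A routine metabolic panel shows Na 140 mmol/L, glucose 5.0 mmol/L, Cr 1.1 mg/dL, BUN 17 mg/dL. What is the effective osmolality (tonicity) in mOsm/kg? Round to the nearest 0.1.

Effective osmolality excludes urea (freely permeant across cell membranes):
2·Na + glucose
= 2·140 + 5
= 280 + 5
= 285 mOsm/kg

285.0 mOsm/kg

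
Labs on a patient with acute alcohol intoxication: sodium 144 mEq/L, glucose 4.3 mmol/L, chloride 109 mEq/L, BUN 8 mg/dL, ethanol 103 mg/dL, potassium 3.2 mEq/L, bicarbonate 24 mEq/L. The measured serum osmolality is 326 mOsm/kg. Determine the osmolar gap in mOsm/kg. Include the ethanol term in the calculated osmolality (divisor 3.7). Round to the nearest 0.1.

Calculated osmolality = 2·Na + glucose + BUN/2.8 + ethanol/3.7
= 2·144 + 4.3 + 8/2.8 + 103/3.7
= 288 + 4.30 + 2.86 + 27.84
= 323 mOsm/kg ≈ 323.0 mOsm/kg
Osmolar gap = measured − calculated = 326 − 323.0 = 3.0 mOsm/kg

3.0 mOsm/kg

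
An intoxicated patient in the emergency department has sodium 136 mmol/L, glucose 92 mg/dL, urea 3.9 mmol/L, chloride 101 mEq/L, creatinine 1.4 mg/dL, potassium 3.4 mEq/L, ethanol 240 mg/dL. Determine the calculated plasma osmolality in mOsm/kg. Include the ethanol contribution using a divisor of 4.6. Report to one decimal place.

333.2 mOsm/kg

Calculated osmolality = 2·Na + glucose/18 + urea + ethanol/4.6
= 2·136 + 92/18 + 3.9 + 240/4.6
= 272 + 5.11 + 3.90 + 52.17
= 333.18 mOsm/kg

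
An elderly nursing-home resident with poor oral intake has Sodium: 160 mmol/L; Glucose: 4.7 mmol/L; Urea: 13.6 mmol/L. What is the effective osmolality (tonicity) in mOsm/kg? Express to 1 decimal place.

Effective osmolality excludes urea (freely permeant across cell membranes):
2·Na + glucose
= 2·160 + 4.7
= 320 + 4.7
= 324.7 mOsm/kg

324.7 mOsm/kg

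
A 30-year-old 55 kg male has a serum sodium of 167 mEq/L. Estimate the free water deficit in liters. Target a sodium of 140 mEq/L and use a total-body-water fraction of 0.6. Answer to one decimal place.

6.4 L

TBW = 0.6 · 55 = 33 L
Free water deficit = TBW · (Na/140 − 1)
= 33 · (167/140 − 1)
= 33 · 0.1929
= 6.37 L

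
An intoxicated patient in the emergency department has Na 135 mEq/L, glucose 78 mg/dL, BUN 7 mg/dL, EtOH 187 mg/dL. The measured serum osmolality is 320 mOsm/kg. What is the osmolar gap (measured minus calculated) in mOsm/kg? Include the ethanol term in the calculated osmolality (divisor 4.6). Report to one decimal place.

2.5 mOsm/kg

Calculated osmolality = 2·Na + glucose/18 + BUN/2.8 + ethanol/4.6
= 2·135 + 78/18 + 7/2.8 + 187/4.6
= 270 + 4.33 + 2.50 + 40.65
= 317.48 mOsm/kg ≈ 317.5 mOsm/kg
Osmolar gap = measured − calculated = 320 − 317.5 = 2.5 mOsm/kg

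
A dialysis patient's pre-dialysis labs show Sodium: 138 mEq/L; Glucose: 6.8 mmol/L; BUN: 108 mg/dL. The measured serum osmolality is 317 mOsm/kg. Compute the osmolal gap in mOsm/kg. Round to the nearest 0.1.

Calculated osmolality = 2·Na + glucose + BUN/2.8
= 2·138 + 6.8 + 108/2.8
= 276 + 6.80 + 38.57
= 321.37 mOsm/kg ≈ 321.4 mOsm/kg
Osmolar gap = measured − calculated = 317 − 321.4 = -4.4 mOsm/kg

-4.4 mOsm/kg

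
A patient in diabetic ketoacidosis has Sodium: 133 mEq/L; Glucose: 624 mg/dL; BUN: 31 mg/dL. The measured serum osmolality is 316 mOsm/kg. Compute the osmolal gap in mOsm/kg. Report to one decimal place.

Calculated osmolality = 2·Na + glucose/18 + BUN/2.8
= 2·133 + 624/18 + 31/2.8
= 266 + 34.67 + 11.07
= 311.74 mOsm/kg ≈ 311.7 mOsm/kg
Osmolar gap = measured − calculated = 316 − 311.7 = 4.3 mOsm/kg

4.3 mOsm/kg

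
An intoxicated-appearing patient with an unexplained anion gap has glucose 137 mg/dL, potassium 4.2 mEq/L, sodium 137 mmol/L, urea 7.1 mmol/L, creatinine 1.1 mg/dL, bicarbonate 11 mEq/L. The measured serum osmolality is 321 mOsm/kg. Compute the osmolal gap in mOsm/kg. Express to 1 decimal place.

Calculated osmolality = 2·Na + glucose/18 + urea
= 2·137 + 137/18 + 7.1
= 274 + 7.61 + 7.10
= 288.71 mOsm/kg ≈ 288.7 mOsm/kg
Osmolar gap = measured − calculated = 321 − 288.7 = 32.3 mOsm/kg

32.3 mOsm/kg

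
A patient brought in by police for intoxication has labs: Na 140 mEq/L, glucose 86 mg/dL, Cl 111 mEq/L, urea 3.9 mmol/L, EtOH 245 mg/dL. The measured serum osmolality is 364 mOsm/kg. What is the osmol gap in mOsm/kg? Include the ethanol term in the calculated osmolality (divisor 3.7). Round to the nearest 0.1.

9.1 mOsm/kg

Calculated osmolality = 2·Na + glucose/18 + urea + ethanol/3.7
= 2·140 + 86/18 + 3.9 + 245/3.7
= 280 + 4.78 + 3.90 + 66.22
= 354.9 mOsm/kg ≈ 354.9 mOsm/kg
Osmolar gap = measured − calculated = 364 − 354.9 = 9.1 mOsm/kg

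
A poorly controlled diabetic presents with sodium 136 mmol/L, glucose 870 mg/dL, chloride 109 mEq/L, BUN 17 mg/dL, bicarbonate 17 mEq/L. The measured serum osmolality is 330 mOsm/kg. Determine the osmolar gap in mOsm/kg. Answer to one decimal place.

3.6 mOsm/kg

Calculated osmolality = 2·Na + glucose/18 + BUN/2.8
= 2·136 + 870/18 + 17/2.8
= 272 + 48.33 + 6.07
= 326.4 mOsm/kg ≈ 326.4 mOsm/kg
Osmolar gap = measured − calculated = 330 − 326.4 = 3.6 mOsm/kg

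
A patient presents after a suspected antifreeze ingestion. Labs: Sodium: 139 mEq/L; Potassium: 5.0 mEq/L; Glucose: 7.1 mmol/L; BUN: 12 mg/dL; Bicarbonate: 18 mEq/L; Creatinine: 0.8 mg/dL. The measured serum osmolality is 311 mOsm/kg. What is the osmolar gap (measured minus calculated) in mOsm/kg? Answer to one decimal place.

Calculated osmolality = 2·Na + glucose + BUN/2.8
= 2·139 + 7.1 + 12/2.8
= 278 + 7.10 + 4.29
= 289.39 mOsm/kg ≈ 289.4 mOsm/kg
Osmolar gap = measured − calculated = 311 − 289.4 = 21.6 mOsm/kg

21.6 mOsm/kg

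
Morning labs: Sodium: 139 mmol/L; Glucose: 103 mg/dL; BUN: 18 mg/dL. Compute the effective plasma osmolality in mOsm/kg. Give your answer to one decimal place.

283.7 mOsm/kg

Effective osmolality excludes urea (freely permeant across cell membranes):
2·Na + glucose/18
= 2·139 + 103/18
= 278 + 5.72
= 283.72 mOsm/kg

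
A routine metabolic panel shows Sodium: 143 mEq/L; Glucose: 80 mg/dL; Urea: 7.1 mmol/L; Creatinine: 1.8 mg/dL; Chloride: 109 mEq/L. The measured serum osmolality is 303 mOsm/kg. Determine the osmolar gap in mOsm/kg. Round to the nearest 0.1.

Calculated osmolality = 2·Na + glucose/18 + urea
= 2·143 + 80/18 + 7.1
= 286 + 4.44 + 7.10
= 297.54 mOsm/kg ≈ 297.5 mOsm/kg
Osmolar gap = measured − calculated = 303 − 297.5 = 5.5 mOsm/kg

5.5 mOsm/kg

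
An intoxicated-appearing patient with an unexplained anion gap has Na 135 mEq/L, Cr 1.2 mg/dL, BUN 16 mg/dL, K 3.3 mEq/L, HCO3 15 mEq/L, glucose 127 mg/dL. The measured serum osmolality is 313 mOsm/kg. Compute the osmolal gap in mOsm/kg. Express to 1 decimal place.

Calculated osmolality = 2·Na + glucose/18 + BUN/2.8
= 2·135 + 127/18 + 16/2.8
= 270 + 7.06 + 5.71
= 282.77 mOsm/kg ≈ 282.8 mOsm/kg
Osmolar gap = measured − calculated = 313 − 282.8 = 30.2 mOsm/kg

30.2 mOsm/kg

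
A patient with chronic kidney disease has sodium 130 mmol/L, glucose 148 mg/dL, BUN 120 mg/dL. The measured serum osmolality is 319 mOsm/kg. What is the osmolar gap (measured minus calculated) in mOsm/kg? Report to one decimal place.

7.9 mOsm/kg

Calculated osmolality = 2·Na + glucose/18 + BUN/2.8
= 2·130 + 148/18 + 120/2.8
= 260 + 8.22 + 42.86
= 311.08 mOsm/kg ≈ 311.1 mOsm/kg
Osmolar gap = measured − calculated = 319 − 311.1 = 7.9 mOsm/kg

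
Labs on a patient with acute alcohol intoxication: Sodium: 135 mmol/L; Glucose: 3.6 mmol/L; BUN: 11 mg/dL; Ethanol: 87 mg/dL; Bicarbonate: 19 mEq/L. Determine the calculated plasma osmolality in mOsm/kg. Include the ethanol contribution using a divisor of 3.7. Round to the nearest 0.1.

Calculated osmolality = 2·Na + glucose + BUN/2.8 + ethanol/3.7
= 2·135 + 3.6 + 11/2.8 + 87/3.7
= 270 + 3.60 + 3.93 + 23.51
= 301.04 mOsm/kg

301.0 mOsm/kg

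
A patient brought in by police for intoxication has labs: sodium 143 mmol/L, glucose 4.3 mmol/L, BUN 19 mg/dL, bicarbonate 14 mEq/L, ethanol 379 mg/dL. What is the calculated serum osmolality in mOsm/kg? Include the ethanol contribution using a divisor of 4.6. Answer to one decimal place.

379.5 mOsm/kg

Calculated osmolality = 2·Na + glucose + BUN/2.8 + ethanol/4.6
= 2·143 + 4.3 + 19/2.8 + 379/4.6
= 286 + 4.30 + 6.79 + 82.39
= 379.48 mOsm/kg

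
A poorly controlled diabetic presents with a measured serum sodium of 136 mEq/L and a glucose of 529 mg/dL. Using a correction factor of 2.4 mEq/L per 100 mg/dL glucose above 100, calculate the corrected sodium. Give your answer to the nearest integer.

146 mEq/L

Corrected Na = measured Na + 2.4 · (glucose − 100)/100
= 136 + 2.4 · (529 − 100)/100
= 136 + 10.3
= 146.3 mEq/L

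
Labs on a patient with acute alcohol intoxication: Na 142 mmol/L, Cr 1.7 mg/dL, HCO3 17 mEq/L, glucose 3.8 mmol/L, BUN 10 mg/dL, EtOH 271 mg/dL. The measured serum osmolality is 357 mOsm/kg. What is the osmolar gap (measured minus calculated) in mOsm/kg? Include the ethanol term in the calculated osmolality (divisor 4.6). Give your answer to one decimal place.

Calculated osmolality = 2·Na + glucose + BUN/2.8 + ethanol/4.6
= 2·142 + 3.8 + 10/2.8 + 271/4.6
= 284 + 3.80 + 3.57 + 58.91
= 350.28 mOsm/kg ≈ 350.3 mOsm/kg
Osmolar gap = measured − calculated = 357 − 350.3 = 6.7 mOsm/kg

6.7 mOsm/kg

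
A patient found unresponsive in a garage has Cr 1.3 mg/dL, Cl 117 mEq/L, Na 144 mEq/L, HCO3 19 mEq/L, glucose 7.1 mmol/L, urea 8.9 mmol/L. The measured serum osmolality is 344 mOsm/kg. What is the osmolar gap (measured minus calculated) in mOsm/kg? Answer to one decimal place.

Calculated osmolality = 2·Na + glucose + urea
= 2·144 + 7.1 + 8.9
= 288 + 7.10 + 8.90
= 304 mOsm/kg ≈ 304.0 mOsm/kg
Osmolar gap = measured − calculated = 344 − 304.0 = 40.0 mOsm/kg

40.0 mOsm/kg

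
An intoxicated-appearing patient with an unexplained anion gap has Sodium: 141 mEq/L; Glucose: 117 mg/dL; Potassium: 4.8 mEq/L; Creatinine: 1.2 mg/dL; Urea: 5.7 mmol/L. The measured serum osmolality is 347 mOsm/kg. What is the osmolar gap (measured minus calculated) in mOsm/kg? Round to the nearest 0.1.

Calculated osmolality = 2·Na + glucose/18 + urea
= 2·141 + 117/18 + 5.7
= 282 + 6.50 + 5.70
= 294.2 mOsm/kg ≈ 294.2 mOsm/kg
Osmolar gap = measured − calculated = 347 − 294.2 = 52.8 mOsm/kg

52.8 mOsm/kg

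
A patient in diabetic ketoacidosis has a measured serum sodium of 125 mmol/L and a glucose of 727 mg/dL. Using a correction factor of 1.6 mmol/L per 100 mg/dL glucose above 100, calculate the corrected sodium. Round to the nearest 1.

135 mmol/L

Corrected Na = measured Na + 1.6 · (glucose − 100)/100
= 125 + 1.6 · (727 − 100)/100
= 125 + 10
= 135 mmol/L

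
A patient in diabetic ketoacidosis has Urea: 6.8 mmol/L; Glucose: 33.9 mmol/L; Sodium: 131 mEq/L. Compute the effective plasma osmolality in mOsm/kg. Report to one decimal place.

Effective osmolality excludes urea (freely permeant across cell membranes):
2·Na + glucose
= 2·131 + 33.9
= 262 + 33.9
= 295.9 mOsm/kg

295.9 mOsm/kg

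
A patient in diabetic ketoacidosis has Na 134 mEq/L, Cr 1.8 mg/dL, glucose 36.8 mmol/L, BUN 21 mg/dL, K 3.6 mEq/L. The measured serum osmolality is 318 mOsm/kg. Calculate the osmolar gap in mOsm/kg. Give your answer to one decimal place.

Calculated osmolality = 2·Na + glucose + BUN/2.8
= 2·134 + 36.8 + 21/2.8
= 268 + 36.80 + 7.50
= 312.3 mOsm/kg ≈ 312.3 mOsm/kg
Osmolar gap = measured − calculated = 318 − 312.3 = 5.7 mOsm/kg

5.7 mOsm/kg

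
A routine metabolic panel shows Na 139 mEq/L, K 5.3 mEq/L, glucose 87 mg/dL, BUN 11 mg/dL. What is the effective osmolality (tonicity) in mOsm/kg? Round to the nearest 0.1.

282.8 mOsm/kg

Effective osmolality excludes urea (freely permeant across cell membranes):
2·Na + glucose/18
= 2·139 + 87/18
= 278 + 4.83
= 282.83 mOsm/kg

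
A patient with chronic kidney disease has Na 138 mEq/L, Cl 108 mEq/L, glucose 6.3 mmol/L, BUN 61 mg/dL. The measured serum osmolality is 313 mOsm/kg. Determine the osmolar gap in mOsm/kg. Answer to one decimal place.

8.9 mOsm/kg

Calculated osmolality = 2·Na + glucose + BUN/2.8
= 2·138 + 6.3 + 61/2.8
= 276 + 6.30 + 21.79
= 304.09 mOsm/kg ≈ 304.1 mOsm/kg
Osmolar gap = measured − calculated = 313 − 304.1 = 8.9 mOsm/kg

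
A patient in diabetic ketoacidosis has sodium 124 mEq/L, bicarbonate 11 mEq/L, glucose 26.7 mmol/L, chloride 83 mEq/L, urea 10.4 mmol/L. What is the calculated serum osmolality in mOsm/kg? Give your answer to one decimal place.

285.1 mOsm/kg

Calculated osmolality = 2·Na + glucose + urea
= 2·124 + 26.7 + 10.4
= 248 + 26.70 + 10.40
= 285.1 mOsm/kg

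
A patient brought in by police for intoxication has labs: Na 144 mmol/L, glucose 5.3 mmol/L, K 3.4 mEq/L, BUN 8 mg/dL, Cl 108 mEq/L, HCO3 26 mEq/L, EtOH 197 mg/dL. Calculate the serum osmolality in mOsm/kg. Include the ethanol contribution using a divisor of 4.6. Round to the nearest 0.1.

Calculated osmolality = 2·Na + glucose + BUN/2.8 + ethanol/4.6
= 2·144 + 5.3 + 8/2.8 + 197/4.6
= 288 + 5.30 + 2.86 + 42.83
= 338.99 mOsm/kg

339.0 mOsm/kg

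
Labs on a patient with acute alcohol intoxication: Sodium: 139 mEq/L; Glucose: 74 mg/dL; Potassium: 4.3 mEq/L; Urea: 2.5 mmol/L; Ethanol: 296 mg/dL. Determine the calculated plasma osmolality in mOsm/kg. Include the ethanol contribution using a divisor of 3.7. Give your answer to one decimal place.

364.6 mOsm/kg

Calculated osmolality = 2·Na + glucose/18 + urea + ethanol/3.7
= 2·139 + 74/18 + 2.5 + 296/3.7
= 278 + 4.11 + 2.50 + 80
= 364.61 mOsm/kg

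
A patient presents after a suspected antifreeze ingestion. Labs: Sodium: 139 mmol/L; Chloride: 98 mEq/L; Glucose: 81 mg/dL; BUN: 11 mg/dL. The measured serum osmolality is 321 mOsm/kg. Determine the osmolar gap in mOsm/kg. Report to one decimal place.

Calculated osmolality = 2·Na + glucose/18 + BUN/2.8
= 2·139 + 81/18 + 11/2.8
= 278 + 4.50 + 3.93
= 286.43 mOsm/kg ≈ 286.4 mOsm/kg
Osmolar gap = measured − calculated = 321 − 286.4 = 34.6 mOsm/kg

34.6 mOsm/kg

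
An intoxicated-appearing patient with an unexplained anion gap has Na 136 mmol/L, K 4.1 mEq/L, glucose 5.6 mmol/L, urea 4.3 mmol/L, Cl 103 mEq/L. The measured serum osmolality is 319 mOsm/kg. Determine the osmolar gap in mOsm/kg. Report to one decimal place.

37.1 mOsm/kg

Calculated osmolality = 2·Na + glucose + urea
= 2·136 + 5.6 + 4.3
= 272 + 5.60 + 4.30
= 281.9 mOsm/kg ≈ 281.9 mOsm/kg
Osmolar gap = measured − calculated = 319 − 281.9 = 37.1 mOsm/kg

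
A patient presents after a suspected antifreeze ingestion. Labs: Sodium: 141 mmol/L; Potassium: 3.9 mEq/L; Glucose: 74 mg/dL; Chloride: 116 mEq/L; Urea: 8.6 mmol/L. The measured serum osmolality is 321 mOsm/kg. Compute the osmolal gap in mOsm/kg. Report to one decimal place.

26.3 mOsm/kg

Calculated osmolality = 2·Na + glucose/18 + urea
= 2·141 + 74/18 + 8.6
= 282 + 4.11 + 8.60
= 294.71 mOsm/kg ≈ 294.7 mOsm/kg
Osmolar gap = measured − calculated = 321 − 294.7 = 26.3 mOsm/kg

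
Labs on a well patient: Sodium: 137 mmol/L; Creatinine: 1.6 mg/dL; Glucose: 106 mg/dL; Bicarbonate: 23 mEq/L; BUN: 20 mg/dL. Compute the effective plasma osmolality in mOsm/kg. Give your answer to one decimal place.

Effective osmolality excludes urea (freely permeant across cell membranes):
2·Na + glucose/18
= 2·137 + 106/18
= 274 + 5.89
= 279.89 mOsm/kg

279.9 mOsm/kg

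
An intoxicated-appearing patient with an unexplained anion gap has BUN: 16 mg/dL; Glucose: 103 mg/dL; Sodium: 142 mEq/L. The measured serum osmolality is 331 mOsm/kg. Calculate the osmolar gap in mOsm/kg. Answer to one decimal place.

Calculated osmolality = 2·Na + glucose/18 + BUN/2.8
= 2·142 + 103/18 + 16/2.8
= 284 + 5.72 + 5.71
= 295.43 mOsm/kg ≈ 295.4 mOsm/kg
Osmolar gap = measured − calculated = 331 − 295.4 = 35.6 mOsm/kg

35.6 mOsm/kg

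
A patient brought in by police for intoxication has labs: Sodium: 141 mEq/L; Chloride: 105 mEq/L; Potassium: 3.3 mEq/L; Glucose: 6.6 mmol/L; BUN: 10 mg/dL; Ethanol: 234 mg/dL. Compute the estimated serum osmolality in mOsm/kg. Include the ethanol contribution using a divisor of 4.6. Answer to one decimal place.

343.0 mOsm/kg

Calculated osmolality = 2·Na + glucose + BUN/2.8 + ethanol/4.6
= 2·141 + 6.6 + 10/2.8 + 234/4.6
= 282 + 6.60 + 3.57 + 50.87
= 343.04 mOsm/kg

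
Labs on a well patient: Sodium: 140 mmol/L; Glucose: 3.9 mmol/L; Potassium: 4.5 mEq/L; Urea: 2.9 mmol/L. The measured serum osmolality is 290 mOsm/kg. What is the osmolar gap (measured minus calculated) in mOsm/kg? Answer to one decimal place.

Calculated osmolality = 2·Na + glucose + urea
= 2·140 + 3.9 + 2.9
= 280 + 3.90 + 2.90
= 286.8 mOsm/kg ≈ 286.8 mOsm/kg
Osmolar gap = measured − calculated = 290 − 286.8 = 3.2 mOsm/kg

3.2 mOsm/kg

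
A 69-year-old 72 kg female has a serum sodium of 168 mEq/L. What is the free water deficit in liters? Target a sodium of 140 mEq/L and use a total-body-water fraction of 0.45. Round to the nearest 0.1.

TBW = 0.45 · 72 = 32.4 L
Free water deficit = TBW · (Na/140 − 1)
= 32.4 · (168/140 − 1)
= 32.4 · 0.2
= 6.48 L

6.5 L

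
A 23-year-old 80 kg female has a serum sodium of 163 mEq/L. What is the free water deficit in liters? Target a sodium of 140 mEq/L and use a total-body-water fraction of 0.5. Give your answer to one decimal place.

6.6 L

TBW = 0.5 · 80 = 40 L
Free water deficit = TBW · (Na/140 − 1)
= 40 · (163/140 − 1)
= 40 · 0.1643
= 6.57 L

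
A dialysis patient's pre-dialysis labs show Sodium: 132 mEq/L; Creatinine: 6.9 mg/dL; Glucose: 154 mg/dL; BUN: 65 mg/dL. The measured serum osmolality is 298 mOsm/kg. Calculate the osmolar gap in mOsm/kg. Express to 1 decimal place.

2.2 mOsm/kg

Calculated osmolality = 2·Na + glucose/18 + BUN/2.8
= 2·132 + 154/18 + 65/2.8
= 264 + 8.56 + 23.21
= 295.77 mOsm/kg ≈ 295.8 mOsm/kg
Osmolar gap = measured − calculated = 298 − 295.8 = 2.2 mOsm/kg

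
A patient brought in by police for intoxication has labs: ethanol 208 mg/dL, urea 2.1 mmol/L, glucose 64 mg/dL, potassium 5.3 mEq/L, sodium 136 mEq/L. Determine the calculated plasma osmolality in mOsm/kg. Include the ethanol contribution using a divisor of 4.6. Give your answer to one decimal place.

Calculated osmolality = 2·Na + glucose/18 + urea + ethanol/4.6
= 2·136 + 64/18 + 2.1 + 208/4.6
= 272 + 3.56 + 2.10 + 45.22
= 322.88 mOsm/kg

322.9 mOsm/kg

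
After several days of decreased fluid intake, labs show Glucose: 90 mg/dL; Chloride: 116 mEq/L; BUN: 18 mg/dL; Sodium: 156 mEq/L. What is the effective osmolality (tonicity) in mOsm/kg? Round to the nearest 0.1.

Effective osmolality excludes urea (freely permeant across cell membranes):
2·Na + glucose/18
= 2·156 + 90/18
= 312 + 5
= 317 mOsm/kg

317.0 mOsm/kg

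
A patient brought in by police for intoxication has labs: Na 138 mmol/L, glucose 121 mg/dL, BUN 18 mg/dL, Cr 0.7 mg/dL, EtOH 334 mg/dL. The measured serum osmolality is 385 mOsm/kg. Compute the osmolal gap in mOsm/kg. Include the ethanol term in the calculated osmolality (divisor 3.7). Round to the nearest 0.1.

Calculated osmolality = 2·Na + glucose/18 + BUN/2.8 + ethanol/3.7
= 2·138 + 121/18 + 18/2.8 + 334/3.7
= 276 + 6.72 + 6.43 + 90.27
= 379.42 mOsm/kg ≈ 379.4 mOsm/kg
Osmolar gap = measured − calculated = 385 − 379.4 = 5.6 mOsm/kg

5.6 mOsm/kg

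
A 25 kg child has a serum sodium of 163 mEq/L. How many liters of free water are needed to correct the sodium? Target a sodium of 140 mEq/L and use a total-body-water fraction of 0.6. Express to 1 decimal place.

2.5 L

TBW = 0.6 · 25 = 15 L
Free water deficit = TBW · (Na/140 − 1)
= 15 · (163/140 − 1)
= 15 · 0.1643
= 2.46 L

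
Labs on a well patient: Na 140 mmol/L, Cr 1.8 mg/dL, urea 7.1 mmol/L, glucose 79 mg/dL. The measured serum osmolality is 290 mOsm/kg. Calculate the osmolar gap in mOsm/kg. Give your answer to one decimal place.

-1.5 mOsm/kg

Calculated osmolality = 2·Na + glucose/18 + urea
= 2·140 + 79/18 + 7.1
= 280 + 4.39 + 7.10
= 291.49 mOsm/kg ≈ 291.5 mOsm/kg
Osmolar gap = measured − calculated = 290 − 291.5 = -1.5 mOsm/kg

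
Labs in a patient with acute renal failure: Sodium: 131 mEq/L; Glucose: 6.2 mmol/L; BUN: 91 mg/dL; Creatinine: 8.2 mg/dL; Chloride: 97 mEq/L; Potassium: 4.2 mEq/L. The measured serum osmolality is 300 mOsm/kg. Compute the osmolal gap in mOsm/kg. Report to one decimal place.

Calculated osmolality = 2·Na + glucose + BUN/2.8
= 2·131 + 6.2 + 91/2.8
= 262 + 6.20 + 32.50
= 300.7 mOsm/kg ≈ 300.7 mOsm/kg
Osmolar gap = measured − calculated = 300 − 300.7 = -0.7 mOsm/kg

-0.7 mOsm/kg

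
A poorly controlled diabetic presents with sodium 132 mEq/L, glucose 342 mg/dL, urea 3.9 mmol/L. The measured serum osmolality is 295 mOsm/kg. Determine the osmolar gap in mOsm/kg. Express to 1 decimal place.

Calculated osmolality = 2·Na + glucose/18 + urea
= 2·132 + 342/18 + 3.9
= 264 + 19 + 3.90
= 286.9 mOsm/kg ≈ 286.9 mOsm/kg
Osmolar gap = measured − calculated = 295 − 286.9 = 8.1 mOsm/kg

8.1 mOsm/kg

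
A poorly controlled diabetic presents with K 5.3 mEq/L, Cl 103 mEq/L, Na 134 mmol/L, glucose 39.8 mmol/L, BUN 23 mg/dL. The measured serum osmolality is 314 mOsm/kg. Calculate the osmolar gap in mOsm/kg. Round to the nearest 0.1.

Calculated osmolality = 2·Na + glucose + BUN/2.8
= 2·134 + 39.8 + 23/2.8
= 268 + 39.80 + 8.21
= 316.01 mOsm/kg ≈ 316.0 mOsm/kg
Osmolar gap = measured − calculated = 314 − 316.0 = -2.0 mOsm/kg

-2.0 mOsm/kg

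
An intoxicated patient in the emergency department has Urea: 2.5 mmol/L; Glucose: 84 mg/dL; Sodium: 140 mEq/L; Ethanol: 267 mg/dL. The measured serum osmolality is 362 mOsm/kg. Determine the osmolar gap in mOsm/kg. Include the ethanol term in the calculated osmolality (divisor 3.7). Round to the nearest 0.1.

2.7 mOsm/kg

Calculated osmolality = 2·Na + glucose/18 + urea + ethanol/3.7
= 2·140 + 84/18 + 2.5 + 267/3.7
= 280 + 4.67 + 2.50 + 72.16
= 359.33 mOsm/kg ≈ 359.3 mOsm/kg
Osmolar gap = measured − calculated = 362 − 359.3 = 2.7 mOsm/kg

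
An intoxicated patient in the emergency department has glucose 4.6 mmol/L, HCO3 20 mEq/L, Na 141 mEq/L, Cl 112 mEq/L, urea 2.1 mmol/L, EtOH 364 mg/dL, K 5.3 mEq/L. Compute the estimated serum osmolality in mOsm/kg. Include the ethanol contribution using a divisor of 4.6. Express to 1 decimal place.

367.8 mOsm/kg

Calculated osmolality = 2·Na + glucose + urea + ethanol/4.6
= 2·141 + 4.6 + 2.1 + 364/4.6
= 282 + 4.60 + 2.10 + 79.13
= 367.83 mOsm/kg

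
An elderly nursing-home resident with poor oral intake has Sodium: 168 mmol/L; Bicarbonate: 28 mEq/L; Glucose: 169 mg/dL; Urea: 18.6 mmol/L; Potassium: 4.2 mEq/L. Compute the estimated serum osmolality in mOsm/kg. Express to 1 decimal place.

Calculated osmolality = 2·Na + glucose/18 + urea
= 2·168 + 169/18 + 18.6
= 336 + 9.39 + 18.60
= 363.99 mOsm/kg

364.0 mOsm/kg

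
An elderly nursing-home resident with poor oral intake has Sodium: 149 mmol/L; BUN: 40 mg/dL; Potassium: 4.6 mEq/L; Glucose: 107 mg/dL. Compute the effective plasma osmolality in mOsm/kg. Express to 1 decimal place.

Effective osmolality excludes urea (freely permeant across cell membranes):
2·Na + glucose/18
= 2·149 + 107/18
= 298 + 5.94
= 303.94 mOsm/kg

303.9 mOsm/kg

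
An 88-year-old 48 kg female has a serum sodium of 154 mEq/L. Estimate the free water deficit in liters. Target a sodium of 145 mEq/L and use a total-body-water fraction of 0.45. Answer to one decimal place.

1.3 L

TBW = 0.45 · 48 = 21.6 L
Free water deficit = TBW · (Na/145 − 1)
= 21.6 · (154/145 − 1)
= 21.6 · 0.0621
= 1.34 L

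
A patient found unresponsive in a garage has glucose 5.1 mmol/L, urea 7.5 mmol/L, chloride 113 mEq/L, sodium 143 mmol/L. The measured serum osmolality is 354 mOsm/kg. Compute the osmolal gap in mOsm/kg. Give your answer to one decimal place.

Calculated osmolality = 2·Na + glucose + urea
= 2·143 + 5.1 + 7.5
= 286 + 5.10 + 7.50
= 298.6 mOsm/kg ≈ 298.6 mOsm/kg
Osmolar gap = measured − calculated = 354 − 298.6 = 55.4 mOsm/kg

55.4 mOsm/kg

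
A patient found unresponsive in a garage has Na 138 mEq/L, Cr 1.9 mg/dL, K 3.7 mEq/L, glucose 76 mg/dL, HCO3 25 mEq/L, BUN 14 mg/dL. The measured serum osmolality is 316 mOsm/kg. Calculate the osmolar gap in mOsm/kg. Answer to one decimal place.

30.8 mOsm/kg

Calculated osmolality = 2·Na + glucose/18 + BUN/2.8
= 2·138 + 76/18 + 14/2.8
= 276 + 4.22 + 5
= 285.22 mOsm/kg ≈ 285.2 mOsm/kg
Osmolar gap = measured − calculated = 316 − 285.2 = 30.8 mOsm/kg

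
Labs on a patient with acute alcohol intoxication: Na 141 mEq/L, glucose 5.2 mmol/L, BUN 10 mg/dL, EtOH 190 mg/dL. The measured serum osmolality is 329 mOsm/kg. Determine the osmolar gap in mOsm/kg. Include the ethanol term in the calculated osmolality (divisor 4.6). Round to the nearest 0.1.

-3.1 mOsm/kg

Calculated osmolality = 2·Na + glucose + BUN/2.8 + ethanol/4.6
= 2·141 + 5.2 + 10/2.8 + 190/4.6
= 282 + 5.20 + 3.57 + 41.30
= 332.07 mOsm/kg ≈ 332.1 mOsm/kg
Osmolar gap = measured − calculated = 329 − 332.1 = -3.1 mOsm/kg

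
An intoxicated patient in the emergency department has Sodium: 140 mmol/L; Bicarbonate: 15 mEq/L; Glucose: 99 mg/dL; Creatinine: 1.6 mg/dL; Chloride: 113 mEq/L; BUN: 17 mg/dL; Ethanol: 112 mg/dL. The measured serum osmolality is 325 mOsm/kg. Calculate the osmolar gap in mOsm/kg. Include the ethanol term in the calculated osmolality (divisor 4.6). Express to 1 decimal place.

Calculated osmolality = 2·Na + glucose/18 + BUN/2.8 + ethanol/4.6
= 2·140 + 99/18 + 17/2.8 + 112/4.6
= 280 + 5.50 + 6.07 + 24.35
= 315.92 mOsm/kg ≈ 315.9 mOsm/kg
Osmolar gap = measured − calculated = 325 − 315.9 = 9.1 mOsm/kg

9.1 mOsm/kg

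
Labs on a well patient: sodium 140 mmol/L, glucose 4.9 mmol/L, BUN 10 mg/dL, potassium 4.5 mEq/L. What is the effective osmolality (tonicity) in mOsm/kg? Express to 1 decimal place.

284.9 mOsm/kg

Effective osmolality excludes urea (freely permeant across cell membranes):
2·Na + glucose
= 2·140 + 4.9
= 280 + 4.9
= 284.9 mOsm/kg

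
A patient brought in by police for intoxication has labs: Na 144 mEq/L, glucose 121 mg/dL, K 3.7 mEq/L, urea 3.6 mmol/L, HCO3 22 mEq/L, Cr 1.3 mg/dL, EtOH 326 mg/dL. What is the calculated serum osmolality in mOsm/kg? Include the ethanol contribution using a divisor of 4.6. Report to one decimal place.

Calculated osmolality = 2·Na + glucose/18 + urea + ethanol/4.6
= 2·144 + 121/18 + 3.6 + 326/4.6
= 288 + 6.72 + 3.60 + 70.87
= 369.19 mOsm/kg

369.2 mOsm/kg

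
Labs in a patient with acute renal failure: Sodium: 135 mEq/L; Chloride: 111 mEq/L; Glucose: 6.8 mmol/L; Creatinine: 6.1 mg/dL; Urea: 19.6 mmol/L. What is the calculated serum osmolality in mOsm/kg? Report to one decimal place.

296.4 mOsm/kg

Calculated osmolality = 2·Na + glucose + urea
= 2·135 + 6.8 + 19.6
= 270 + 6.80 + 19.60
= 296.4 mOsm/kg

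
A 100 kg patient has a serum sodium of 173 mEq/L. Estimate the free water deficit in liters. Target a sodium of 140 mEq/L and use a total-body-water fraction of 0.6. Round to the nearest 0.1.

TBW = 0.6 · 100 = 60 L
Free water deficit = TBW · (Na/140 − 1)
= 60 · (173/140 − 1)
= 60 · 0.2357
= 14.14 L

14.1 L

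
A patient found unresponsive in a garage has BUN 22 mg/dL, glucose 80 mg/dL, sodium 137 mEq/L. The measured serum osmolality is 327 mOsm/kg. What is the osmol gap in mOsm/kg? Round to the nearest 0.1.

40.7 mOsm/kg

Calculated osmolality = 2·Na + glucose/18 + BUN/2.8
= 2·137 + 80/18 + 22/2.8
= 274 + 4.44 + 7.86
= 286.3 mOsm/kg ≈ 286.3 mOsm/kg
Osmolar gap = measured − calculated = 327 − 286.3 = 40.7 mOsm/kg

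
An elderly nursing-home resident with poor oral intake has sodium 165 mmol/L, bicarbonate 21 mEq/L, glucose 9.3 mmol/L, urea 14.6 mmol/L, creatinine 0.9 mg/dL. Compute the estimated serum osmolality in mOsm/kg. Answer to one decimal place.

Calculated osmolality = 2·Na + glucose + urea
= 2·165 + 9.3 + 14.6
= 330 + 9.30 + 14.60
= 353.9 mOsm/kg

353.9 mOsm/kg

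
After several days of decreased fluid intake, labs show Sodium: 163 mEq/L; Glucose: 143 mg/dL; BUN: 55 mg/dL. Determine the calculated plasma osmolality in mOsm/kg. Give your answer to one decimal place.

353.6 mOsm/kg

Calculated osmolality = 2·Na + glucose/18 + BUN/2.8
= 2·163 + 143/18 + 55/2.8
= 326 + 7.94 + 19.64
= 353.58 mOsm/kg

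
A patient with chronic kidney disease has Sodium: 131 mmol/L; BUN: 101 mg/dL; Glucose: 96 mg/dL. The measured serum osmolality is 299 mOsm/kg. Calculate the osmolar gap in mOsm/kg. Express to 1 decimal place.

-4.4 mOsm/kg

Calculated osmolality = 2·Na + glucose/18 + BUN/2.8
= 2·131 + 96/18 + 101/2.8
= 262 + 5.33 + 36.07
= 303.4 mOsm/kg ≈ 303.4 mOsm/kg
Osmolar gap = measured − calculated = 299 − 303.4 = -4.4 mOsm/kg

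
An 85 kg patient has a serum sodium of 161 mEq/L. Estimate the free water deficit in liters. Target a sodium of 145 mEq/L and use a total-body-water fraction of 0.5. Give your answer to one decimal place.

TBW = 0.5 · 85 = 42.5 L
Free water deficit = TBW · (Na/145 − 1)
= 42.5 · (161/145 − 1)
= 42.5 · 0.1103
= 4.69 L

4.7 L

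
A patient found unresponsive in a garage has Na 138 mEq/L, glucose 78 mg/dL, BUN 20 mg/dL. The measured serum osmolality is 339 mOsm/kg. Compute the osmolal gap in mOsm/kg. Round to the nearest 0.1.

51.5 mOsm/kg

Calculated osmolality = 2·Na + glucose/18 + BUN/2.8
= 2·138 + 78/18 + 20/2.8
= 276 + 4.33 + 7.14
= 287.47 mOsm/kg ≈ 287.5 mOsm/kg
Osmolar gap = measured − calculated = 339 − 287.5 = 51.5 mOsm/kg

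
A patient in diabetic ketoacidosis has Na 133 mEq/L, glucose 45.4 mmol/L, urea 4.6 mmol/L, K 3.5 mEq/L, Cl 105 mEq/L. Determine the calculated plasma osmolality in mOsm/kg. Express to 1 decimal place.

316.0 mOsm/kg

Calculated osmolality = 2·Na + glucose + urea
= 2·133 + 45.4 + 4.6
= 266 + 45.40 + 4.60
= 316 mOsm/kg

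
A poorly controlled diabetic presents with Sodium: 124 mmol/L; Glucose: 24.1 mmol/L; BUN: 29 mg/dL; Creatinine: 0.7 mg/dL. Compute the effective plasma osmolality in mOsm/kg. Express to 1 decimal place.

272.1 mOsm/kg

Effective osmolality excludes urea (freely permeant across cell membranes):
2·Na + glucose
= 2·124 + 24.1
= 248 + 24.1
= 272.1 mOsm/kg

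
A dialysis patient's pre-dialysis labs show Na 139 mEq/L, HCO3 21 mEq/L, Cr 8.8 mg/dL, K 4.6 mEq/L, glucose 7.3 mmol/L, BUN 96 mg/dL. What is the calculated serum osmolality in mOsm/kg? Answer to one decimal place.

Calculated osmolality = 2·Na + glucose + BUN/2.8
= 2·139 + 7.3 + 96/2.8
= 278 + 7.30 + 34.29
= 319.59 mOsm/kg

319.6 mOsm/kg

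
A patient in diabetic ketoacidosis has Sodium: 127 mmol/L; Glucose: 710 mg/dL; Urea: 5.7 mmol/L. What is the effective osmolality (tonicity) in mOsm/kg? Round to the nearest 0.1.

293.4 mOsm/kg

Effective osmolality excludes urea (freely permeant across cell membranes):
2·Na + glucose/18
= 2·127 + 710/18
= 254 + 39.44
= 293.44 mOsm/kg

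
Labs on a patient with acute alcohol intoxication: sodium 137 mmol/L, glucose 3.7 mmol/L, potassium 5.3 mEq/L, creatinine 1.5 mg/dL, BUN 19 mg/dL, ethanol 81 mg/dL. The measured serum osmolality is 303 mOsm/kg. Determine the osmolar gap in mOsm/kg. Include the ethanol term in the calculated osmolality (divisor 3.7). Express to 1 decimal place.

-3.4 mOsm/kg

Calculated osmolality = 2·Na + glucose + BUN/2.8 + ethanol/3.7
= 2·137 + 3.7 + 19/2.8 + 81/3.7
= 274 + 3.70 + 6.79 + 21.89
= 306.38 mOsm/kg ≈ 306.4 mOsm/kg
Osmolar gap = measured − calculated = 303 − 306.4 = -3.4 mOsm/kg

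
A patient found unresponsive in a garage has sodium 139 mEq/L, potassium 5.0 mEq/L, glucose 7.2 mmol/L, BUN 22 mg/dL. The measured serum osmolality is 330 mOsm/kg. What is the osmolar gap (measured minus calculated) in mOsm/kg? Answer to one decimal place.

36.9 mOsm/kg

Calculated osmolality = 2·Na + glucose + BUN/2.8
= 2·139 + 7.2 + 22/2.8
= 278 + 7.20 + 7.86
= 293.06 mOsm/kg ≈ 293.1 mOsm/kg
Osmolar gap = measured − calculated = 330 − 293.1 = 36.9 mOsm/kg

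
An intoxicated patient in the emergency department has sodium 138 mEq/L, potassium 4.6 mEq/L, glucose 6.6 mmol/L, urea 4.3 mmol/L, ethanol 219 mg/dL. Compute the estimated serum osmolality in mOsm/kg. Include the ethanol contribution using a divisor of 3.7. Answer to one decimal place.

346.1 mOsm/kg

Calculated osmolality = 2·Na + glucose + urea + ethanol/3.7
= 2·138 + 6.6 + 4.3 + 219/3.7
= 276 + 6.60 + 4.30 + 59.19
= 346.09 mOsm/kg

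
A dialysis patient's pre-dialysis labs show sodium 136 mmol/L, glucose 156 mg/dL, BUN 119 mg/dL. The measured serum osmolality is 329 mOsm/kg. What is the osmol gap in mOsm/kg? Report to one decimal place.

5.8 mOsm/kg

Calculated osmolality = 2·Na + glucose/18 + BUN/2.8
= 2·136 + 156/18 + 119/2.8
= 272 + 8.67 + 42.50
= 323.17 mOsm/kg ≈ 323.2 mOsm/kg
Osmolar gap = measured − calculated = 329 − 323.2 = 5.8 mOsm/kg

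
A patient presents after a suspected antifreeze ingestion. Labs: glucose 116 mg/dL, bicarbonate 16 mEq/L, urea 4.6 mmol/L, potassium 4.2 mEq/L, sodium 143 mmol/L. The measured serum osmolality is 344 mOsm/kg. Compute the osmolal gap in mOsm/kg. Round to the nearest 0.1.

47.0 mOsm/kg

Calculated osmolality = 2·Na + glucose/18 + urea
= 2·143 + 116/18 + 4.6
= 286 + 6.44 + 4.60
= 297.04 mOsm/kg ≈ 297.0 mOsm/kg
Osmolar gap = measured − calculated = 344 − 297.0 = 47.0 mOsm/kg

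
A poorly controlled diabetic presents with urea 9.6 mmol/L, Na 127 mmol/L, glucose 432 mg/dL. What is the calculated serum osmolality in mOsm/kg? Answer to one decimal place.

Calculated osmolality = 2·Na + glucose/18 + urea
= 2·127 + 432/18 + 9.6
= 254 + 24 + 9.60
= 287.6 mOsm/kg

287.6 mOsm/kg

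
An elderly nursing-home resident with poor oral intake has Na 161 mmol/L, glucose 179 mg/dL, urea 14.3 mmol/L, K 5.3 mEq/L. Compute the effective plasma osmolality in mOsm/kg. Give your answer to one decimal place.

331.9 mOsm/kg

Effective osmolality excludes urea (freely permeant across cell membranes):
2·Na + glucose/18
= 2·161 + 179/18
= 322 + 9.94
= 331.94 mOsm/kg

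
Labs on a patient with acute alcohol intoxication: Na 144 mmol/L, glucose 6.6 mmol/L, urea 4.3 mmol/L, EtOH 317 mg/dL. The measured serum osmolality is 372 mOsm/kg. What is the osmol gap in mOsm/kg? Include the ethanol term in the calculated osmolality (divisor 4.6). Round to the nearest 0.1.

4.2 mOsm/kg

Calculated osmolality = 2·Na + glucose + urea + ethanol/4.6
= 2·144 + 6.6 + 4.3 + 317/4.6
= 288 + 6.60 + 4.30 + 68.91
= 367.81 mOsm/kg ≈ 367.8 mOsm/kg
Osmolar gap = measured − calculated = 372 − 367.8 = 4.2 mOsm/kg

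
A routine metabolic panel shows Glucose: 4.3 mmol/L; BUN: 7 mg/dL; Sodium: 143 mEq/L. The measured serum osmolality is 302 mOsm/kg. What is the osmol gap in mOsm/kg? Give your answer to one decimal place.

9.2 mOsm/kg

Calculated osmolality = 2·Na + glucose + BUN/2.8
= 2·143 + 4.3 + 7/2.8
= 286 + 4.30 + 2.50
= 292.8 mOsm/kg ≈ 292.8 mOsm/kg
Osmolar gap = measured − calculated = 302 − 292.8 = 9.2 mOsm/kg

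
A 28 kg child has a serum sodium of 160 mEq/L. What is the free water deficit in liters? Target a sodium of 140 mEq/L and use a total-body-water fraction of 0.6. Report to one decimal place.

TBW = 0.6 · 28 = 16.8 L
Free water deficit = TBW · (Na/140 − 1)
= 16.8 · (160/140 − 1)
= 16.8 · 0.1429
= 2.4 L

2.4 L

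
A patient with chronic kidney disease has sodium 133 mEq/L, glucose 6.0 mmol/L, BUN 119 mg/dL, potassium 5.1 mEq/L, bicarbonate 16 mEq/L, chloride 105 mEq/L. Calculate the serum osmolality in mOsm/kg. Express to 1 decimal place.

Calculated osmolality = 2·Na + glucose + BUN/2.8
= 2·133 + 6 + 119/2.8
= 266 + 6 + 42.50
= 314.5 mOsm/kg

314.5 mOsm/kg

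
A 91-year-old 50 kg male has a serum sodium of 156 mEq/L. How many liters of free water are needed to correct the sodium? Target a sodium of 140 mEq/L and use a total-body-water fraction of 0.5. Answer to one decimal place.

2.9 L

TBW = 0.5 · 50 = 25 L
Free water deficit = TBW · (Na/140 − 1)
= 25 · (156/140 − 1)
= 25 · 0.1143
= 2.86 L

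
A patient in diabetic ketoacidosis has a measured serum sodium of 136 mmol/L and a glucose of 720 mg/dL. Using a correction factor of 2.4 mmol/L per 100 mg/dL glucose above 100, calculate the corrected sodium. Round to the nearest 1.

151 mmol/L

Corrected Na = measured Na + 2.4 · (glucose − 100)/100
= 136 + 2.4 · (720 − 100)/100
= 136 + 14.9
= 150.9 mmol/L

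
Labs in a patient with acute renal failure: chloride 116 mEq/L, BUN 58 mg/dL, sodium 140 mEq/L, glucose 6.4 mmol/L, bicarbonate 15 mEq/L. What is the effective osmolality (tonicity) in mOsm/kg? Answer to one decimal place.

Effective osmolality excludes urea (freely permeant across cell membranes):
2·Na + glucose
= 2·140 + 6.4
= 280 + 6.4
= 286.4 mOsm/kg

286.4 mOsm/kg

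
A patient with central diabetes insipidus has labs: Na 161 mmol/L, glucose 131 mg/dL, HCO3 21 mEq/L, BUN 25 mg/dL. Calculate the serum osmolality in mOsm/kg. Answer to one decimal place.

Calculated osmolality = 2·Na + glucose/18 + BUN/2.8
= 2·161 + 131/18 + 25/2.8
= 322 + 7.28 + 8.93
= 338.21 mOsm/kg

338.2 mOsm/kg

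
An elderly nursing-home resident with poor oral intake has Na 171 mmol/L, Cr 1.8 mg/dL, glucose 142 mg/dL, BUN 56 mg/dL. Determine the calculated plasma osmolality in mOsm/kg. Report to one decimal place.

Calculated osmolality = 2·Na + glucose/18 + BUN/2.8
= 2·171 + 142/18 + 56/2.8
= 342 + 7.89 + 20
= 369.89 mOsm/kg

369.9 mOsm/kg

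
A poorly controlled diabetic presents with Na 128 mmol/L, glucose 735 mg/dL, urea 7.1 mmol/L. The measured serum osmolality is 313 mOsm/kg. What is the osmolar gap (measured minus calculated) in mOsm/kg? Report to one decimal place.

9.1 mOsm/kg

Calculated osmolality = 2·Na + glucose/18 + urea
= 2·128 + 735/18 + 7.1
= 256 + 40.83 + 7.10
= 303.93 mOsm/kg ≈ 303.9 mOsm/kg
Osmolar gap = measured − calculated = 313 − 303.9 = 9.1 mOsm/kg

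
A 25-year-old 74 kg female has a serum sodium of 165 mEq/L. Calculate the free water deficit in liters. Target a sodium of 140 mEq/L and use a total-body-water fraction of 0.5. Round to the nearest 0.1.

TBW = 0.5 · 74 = 37 L
Free water deficit = TBW · (Na/140 − 1)
= 37 · (165/140 − 1)
= 37 · 0.1786
= 6.61 L

6.6 L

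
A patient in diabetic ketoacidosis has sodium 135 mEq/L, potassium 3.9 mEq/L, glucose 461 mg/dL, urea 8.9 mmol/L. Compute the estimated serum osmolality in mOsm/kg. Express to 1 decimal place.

304.5 mOsm/kg

Calculated osmolality = 2·Na + glucose/18 + urea
= 2·135 + 461/18 + 8.9
= 270 + 25.61 + 8.90
= 304.51 mOsm/kg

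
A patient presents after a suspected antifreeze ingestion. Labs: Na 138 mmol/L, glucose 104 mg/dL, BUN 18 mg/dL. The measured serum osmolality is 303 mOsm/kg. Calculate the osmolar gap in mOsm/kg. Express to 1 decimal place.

Calculated osmolality = 2·Na + glucose/18 + BUN/2.8
= 2·138 + 104/18 + 18/2.8
= 276 + 5.78 + 6.43
= 288.21 mOsm/kg ≈ 288.2 mOsm/kg
Osmolar gap = measured − calculated = 303 − 288.2 = 14.8 mOsm/kg

14.8 mOsm/kg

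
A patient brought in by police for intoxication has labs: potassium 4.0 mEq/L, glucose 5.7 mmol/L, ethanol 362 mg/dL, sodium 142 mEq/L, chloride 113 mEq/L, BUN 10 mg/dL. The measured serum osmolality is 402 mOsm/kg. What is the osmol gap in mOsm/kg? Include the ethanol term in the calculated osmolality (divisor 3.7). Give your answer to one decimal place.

Calculated osmolality = 2·Na + glucose + BUN/2.8 + ethanol/3.7
= 2·142 + 5.7 + 10/2.8 + 362/3.7
= 284 + 5.70 + 3.57 + 97.84
= 391.11 mOsm/kg ≈ 391.1 mOsm/kg
Osmolar gap = measured − calculated = 402 − 391.1 = 10.9 mOsm/kg

10.9 mOsm/kg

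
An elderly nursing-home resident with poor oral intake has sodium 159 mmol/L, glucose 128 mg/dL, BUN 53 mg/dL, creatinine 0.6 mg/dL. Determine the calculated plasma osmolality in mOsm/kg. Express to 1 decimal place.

Calculated osmolality = 2·Na + glucose/18 + BUN/2.8
= 2·159 + 128/18 + 53/2.8
= 318 + 7.11 + 18.93
= 344.04 mOsm/kg

344.0 mOsm/kg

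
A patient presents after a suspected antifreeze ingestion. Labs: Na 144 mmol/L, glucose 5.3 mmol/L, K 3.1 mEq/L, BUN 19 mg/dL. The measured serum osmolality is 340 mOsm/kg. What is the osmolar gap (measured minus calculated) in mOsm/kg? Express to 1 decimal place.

39.9 mOsm/kg

Calculated osmolality = 2·Na + glucose + BUN/2.8
= 2·144 + 5.3 + 19/2.8
= 288 + 5.30 + 6.79
= 300.09 mOsm/kg ≈ 300.1 mOsm/kg
Osmolar gap = measured − calculated = 340 − 300.1 = 39.9 mOsm/kg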